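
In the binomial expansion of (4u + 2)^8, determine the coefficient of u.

The general term is C(8,j)·(4u)^j·(2)^(8-j); the u^1 term has j = 1.
C(8,1) = 8.
Coefficient = C(8,1) · 4^1 · 2^7 = 8 · 4 · 128 = 4096.

4096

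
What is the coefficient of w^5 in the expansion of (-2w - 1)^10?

8064

The general term is C(10,j)·(-2w)^j·(-1)^(10-j); the w^5 term has j = 5.
C(10,5) = 252.
Coefficient = C(10,5) · (-2)^5 · (-1)^5 = 252 · (-32) · (-1) = 8064.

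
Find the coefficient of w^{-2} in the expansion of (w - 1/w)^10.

210

General term: C(10,j)·(w)^j·(-1/w)^(10-j), with w-exponent 1j − 1(10−j) = 2j − 10.
Set 2j − 10 = -2: j = 4.
C(10,4) = 210; 1^4 = 1; (-1)^6 = 1.
Coefficient = 210 · 1 · 1 = 210.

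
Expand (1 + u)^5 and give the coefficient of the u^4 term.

The general term is C(5,j)·(1)^j·(u)^(5-j); the u^4 term has j = 1.
C(5,1) = 5.
Coefficient = C(5,1) = 5.

5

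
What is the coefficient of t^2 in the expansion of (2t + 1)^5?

The general term is C(5,j)·(2t)^j·(1)^(5-j); the t^2 term has j = 2.
C(5,2) = 10.
Coefficient = C(5,2) · 2^2 = 10 · 4 = 40.

40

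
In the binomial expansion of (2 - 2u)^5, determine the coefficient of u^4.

160

The general term is C(5,j)·(2)^j·(-2u)^(5-j); the u^4 term has j = 1.
C(5,1) = 5.
Coefficient = C(5,1) · 2^1 · (-2)^4 = 5 · 2 · 16 = 160.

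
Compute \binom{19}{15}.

3876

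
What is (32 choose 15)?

C(32,15) = (32·31·30·29·28·27·26·25·24·23·22·21·20·19·18) / 15! = 739781100339240960000 / 1307674368000 = 565722720.

565722720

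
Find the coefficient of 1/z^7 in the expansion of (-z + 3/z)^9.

-59049

General term: C(9,j)·(-z)^j·(3/z)^(9-j), with z-exponent 1j − 1(9−j) = 2j − 9.
Set 2j − 9 = -7: j = 1.
C(9,1) = 9; (-1)^1 = -1; 3^8 = 6561.
Coefficient = 9 · (-1) · 6561 = -59049.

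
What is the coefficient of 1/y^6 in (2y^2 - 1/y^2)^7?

General term: C(7,j)·(2y^2)^j·(-1/y^2)^(7-j), with y-exponent 2j − 2(7−j) = 4j − 14.
Set 4j − 14 = -6: j = 2.
C(7,2) = 21; 2^2 = 4; (-1)^5 = -1.
Coefficient = 21 · 4 · (-1) = -84.

-84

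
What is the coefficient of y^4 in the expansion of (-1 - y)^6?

The general term is C(6,j)·(-1)^j·(-y)^(6-j); the y^4 term has j = 2.
C(6,2) = 15.
Coefficient = C(6,2) = 15.

15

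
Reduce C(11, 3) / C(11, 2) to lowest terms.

3

C(n,k+1)/C(n,k) = (n−k)/(k+1) = (11−2)/(2+1) = 9/3 = 3.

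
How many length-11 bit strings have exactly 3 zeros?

165

Choose the 3 positions: C(11,3) = 165.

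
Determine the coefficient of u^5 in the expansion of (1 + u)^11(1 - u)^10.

Coefficient of u^5 = Σ_{j} C(11,j)·1^j·C(10,5-j)·(-1)^(5-j) for j from 0 to 5.
= (-252) + 2310 + (-6600) + 7425 + (-3300) + 462 = 45.

45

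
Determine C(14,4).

1001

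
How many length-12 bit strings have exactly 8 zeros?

495

Choose the 8 positions: C(12,8) = 495.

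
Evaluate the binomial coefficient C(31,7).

C(31,7) = (31·30·29·28·27·26·25) / 7! = 13253058000 / 5040 = 2629575.

2629575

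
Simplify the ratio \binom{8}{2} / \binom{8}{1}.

7/2

C(n,k+1)/C(n,k) = (n−k)/(k+1) = (8−1)/(1+1) = 7/2.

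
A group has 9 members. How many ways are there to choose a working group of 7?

This is C(9,7) = 36.

36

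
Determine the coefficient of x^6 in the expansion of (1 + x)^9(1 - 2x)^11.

744

Coefficient of x^6 = Σ_{j} C(9,j)·1^j·C(11,6-j)·(-2)^(6-j) for j from 0 to 6.
= 29568 + (-133056) + 190080 + (-110880) + 27720 + (-2772) + 84 = 744.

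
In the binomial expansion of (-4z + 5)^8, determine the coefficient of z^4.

11200000

The general term is C(8,j)·(-4z)^j·(5)^(8-j); the z^4 term has j = 4.
C(8,4) = 70.
Coefficient = C(8,4) · (-4)^4 · 5^4 = 70 · 256 · 625 = 11200000.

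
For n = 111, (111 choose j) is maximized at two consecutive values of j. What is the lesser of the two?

For odd n = 111, C(111,j) peaks at j = (n−1)/2 and (n+1)/2; the lesser is 55.

55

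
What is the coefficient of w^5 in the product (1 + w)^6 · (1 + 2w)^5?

Coefficient of w^5 = Σ_{j} C(6,j)·1^j·C(5,5-j)·2^(5-j) for j from 0 to 5.
= 32 + 480 + 1200 + 800 + 150 + 6 = 2668.

2668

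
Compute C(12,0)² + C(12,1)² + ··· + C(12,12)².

By Vandermonde's identity, Σ C(12,k)² = C(24,12) = 2704156.

2704156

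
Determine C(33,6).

C(33,6) = (33·32·31·30·29·28) / 6! = 797448960 / 720 = 1107568.

1107568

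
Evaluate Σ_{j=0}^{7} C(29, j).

2182396

1 + 29 + 406 + 3654 + 23751 + 118755 + 475020 + 1560780 = 2182396.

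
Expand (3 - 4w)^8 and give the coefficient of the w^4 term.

1451520

The general term is C(8,j)·(3)^j·(-4w)^(8-j); the w^4 term has j = 4.
C(8,4) = 70.
Coefficient = C(8,4) · 3^4 · (-4)^4 = 70 · 81 · 256 = 1451520.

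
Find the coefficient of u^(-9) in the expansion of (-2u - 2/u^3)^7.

-4480

General term: C(7,j)·(-2u)^j·(-2/u^3)^(7-j), with u-exponent 1j − 3(7−j) = 4j − 21.
Set 4j − 21 = -9: j = 3.
C(7,3) = 35; (-2)^3 = -8; (-2)^4 = 16.
Coefficient = 35 · (-8) · 16 = -4480.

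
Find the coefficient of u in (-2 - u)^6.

The general term is C(6,j)·(-2)^j·(-u)^(6-j); the u^1 term has j = 5.
C(6,5) = 6.
Coefficient = C(6,5) · (-2)^5 · (-1)^1 = 6 · (-32) · (-1) = 192.

192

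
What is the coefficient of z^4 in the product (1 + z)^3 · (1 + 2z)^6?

Coefficient of z^4 = Σ_{j} C(3,j)·1^j·C(6,4-j)·2^(4-j) for j from 0 to 3.
= 240 + 480 + 180 + 12 = 912.

912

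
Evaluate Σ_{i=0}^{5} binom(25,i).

68406

1 + 25 + 300 + 2300 + 12650 + 53130 = 68406.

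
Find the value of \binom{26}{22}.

C(26,22) = C(26,4) by symmetry.
C(26,4) = (26·25·24·23) / 4! = 358800 / 24 = 14950.

14950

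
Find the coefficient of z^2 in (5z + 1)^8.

The general term is C(8,j)·(5z)^j·(1)^(8-j); the z^2 term has j = 2.
C(8,2) = 28.
Coefficient = C(8,2) · 5^2 = 28 · 25 = 700.

700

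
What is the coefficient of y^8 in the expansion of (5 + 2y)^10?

288000

The general term is C(10,j)·(5)^j·(2y)^(10-j); the y^8 term has j = 2.
C(10,2) = 45.
Coefficient = C(10,2) · 5^2 · 2^8 = 45 · 25 · 256 = 288000.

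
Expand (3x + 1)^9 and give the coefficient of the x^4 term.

10206

The general term is C(9,j)·(3x)^j·(1)^(9-j); the x^4 term has j = 4.
C(9,4) = 126.
Coefficient = C(9,4) · 3^4 = 126 · 81 = 10206.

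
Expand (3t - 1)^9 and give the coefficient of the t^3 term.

2268

The general term is C(9,j)·(3t)^j·(-1)^(9-j); the t^3 term has j = 3.
C(9,3) = 84.
Coefficient = C(9,3) · 3^3 = 84 · 27 = 2268.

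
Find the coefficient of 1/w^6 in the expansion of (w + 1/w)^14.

1001

General term: C(14,j)·(w)^j·(1/w)^(14-j), with w-exponent 1j − 1(14−j) = 2j − 14.
Set 2j − 14 = -6: j = 4.
C(14,4) = 1001; 1^4 = 1; 1^10 = 1.
Coefficient = 1001 · 1 · 1 = 1001.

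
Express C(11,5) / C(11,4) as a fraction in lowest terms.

7/5

C(n,k+1)/C(n,k) = (n−k)/(k+1) = (11−4)/(4+1) = 7/5.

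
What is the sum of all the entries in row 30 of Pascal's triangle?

Setting x = 1 in (1+x)^30 gives Σ C(30,r) = 2^30 = 1073741824.

1073741824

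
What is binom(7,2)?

21

C(7,2) = (7·6) / 2! = 42 / 2 = 21.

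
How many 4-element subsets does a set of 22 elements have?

C(22,4) = (22·21·20·19) / 4! = 175560 / 24 = 7315.

7315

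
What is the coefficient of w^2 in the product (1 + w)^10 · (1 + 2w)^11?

Coefficient of w^2 = Σ_{j} C(10,j)·1^j·C(11,2-j)·2^(2-j) for j from 0 to 2.
= 220 + 220 + 45 = 485.

485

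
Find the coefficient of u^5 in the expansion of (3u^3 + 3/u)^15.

43089767721

General term: C(15,j)·(3u^3)^j·(3/u)^(15-j), with u-exponent 3j − 1(15−j) = 4j − 15.
Set 4j − 15 = 5: j = 5.
C(15,5) = 3003; 3^5 = 243; 3^10 = 59049.
Coefficient = 3003 · 243 · 59049 = 43089767721.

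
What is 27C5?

80730

C(27,5) = (27·26·25·24·23) / 5! = 9687600 / 120 = 80730.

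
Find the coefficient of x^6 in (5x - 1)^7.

-109375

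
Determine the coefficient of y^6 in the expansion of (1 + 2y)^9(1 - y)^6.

37

Coefficient of y^6 = Σ_{j} C(9,j)·2^j·C(6,6-j)·(-1)^(6-j) for j from 0 to 6.
= 1 + (-108) + 2160 + (-13440) + 30240 + (-24192) + 5376 = 37.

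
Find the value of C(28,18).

13123110

C(28,18) = C(28,10) by symmetry.
C(28,10) = (28·27·26·25·24·23·22·21·20·19) / 10! = 47621141568000 / 3628800 = 13123110.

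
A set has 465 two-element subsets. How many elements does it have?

31

n(n−1)/2 = 465 ⇒ n(n−1) = 930. Since 31·30 = 930, n = 31.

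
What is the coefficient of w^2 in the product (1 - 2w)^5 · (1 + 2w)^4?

-16

Coefficient of w^2 = Σ_{j} C(5,j)·(-2)^j·C(4,2-j)·2^(2-j) for j from 0 to 2.
= 24 + (-80) + 40 = -16.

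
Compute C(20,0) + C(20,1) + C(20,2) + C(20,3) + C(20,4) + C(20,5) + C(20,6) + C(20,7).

1 + 20 + 190 + 1140 + 4845 + 15504 + 38760 + 77520 = 137980.

137980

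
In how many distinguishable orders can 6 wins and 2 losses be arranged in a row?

Choose positions for the wins: C(8,6) = 28.

28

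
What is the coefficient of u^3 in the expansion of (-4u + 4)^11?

-692060160

The general term is C(11,j)·(-4u)^j·(4)^(11-j); the u^3 term has j = 3.
C(11,3) = 165.
Coefficient = C(11,3) · (-4)^3 · 4^8 = 165 · (-64) · 65536 = -692060160.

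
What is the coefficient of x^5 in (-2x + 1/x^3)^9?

2304

General term: C(9,j)·(-2x)^j·(1/x^3)^(9-j), with x-exponent 1j − 3(9−j) = 4j − 27.
Set 4j − 27 = 5: j = 8.
C(9,8) = 9; (-2)^8 = 256; 1^1 = 1.
Coefficient = 9 · 256 · 1 = 2304.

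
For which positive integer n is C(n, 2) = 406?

29

n(n−1)/2 = 406 ⇒ n(n−1) = 812. Since 29·28 = 812, n = 29.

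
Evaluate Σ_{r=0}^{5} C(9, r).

1 + 9 + 36 + 84 + 126 + 126 = 382.

382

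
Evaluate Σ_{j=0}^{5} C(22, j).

1 + 22 + 231 + 1540 + 7315 + 26334 = 35443.

35443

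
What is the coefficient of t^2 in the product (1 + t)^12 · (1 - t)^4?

24

Coefficient of t^2 = Σ_{j} C(12,j)·1^j·C(4,2-j)·(-1)^(2-j) for j from 0 to 2.
= 6 + (-48) + 66 = 24.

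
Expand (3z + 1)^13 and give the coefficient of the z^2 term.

702

The general term is C(13,j)·(3z)^j·(1)^(13-j); the z^2 term has j = 2.
C(13,2) = 78.
Coefficient = C(13,2) · 3^2 = 78 · 9 = 702.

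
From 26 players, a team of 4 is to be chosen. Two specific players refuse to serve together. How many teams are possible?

14674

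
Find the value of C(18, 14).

C(18,14) = C(18,4) by symmetry.
C(18,4) = (18·17·16·15) / 4! = 73440 / 24 = 3060.

3060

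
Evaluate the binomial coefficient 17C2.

C(17,2) = (17·16) / 2! = 272 / 2 = 136.

136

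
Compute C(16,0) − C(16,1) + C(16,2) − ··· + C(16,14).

15

The partial alternating sum Σ_{k=0}^{14} (−1)^k C(16,k) = (−1)^14 C(15,14) = 15.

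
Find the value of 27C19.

2220075

C(27,19) = C(27,8) by symmetry.
C(27,8) = (27·26·25·24·23·22·21·20) / 8! = 89513424000 / 40320 = 2220075.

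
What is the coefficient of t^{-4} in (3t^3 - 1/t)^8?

General term: C(8,j)·(3t^3)^j·(-1/t)^(8-j), with t-exponent 3j − 1(8−j) = 4j − 8.
Set 4j − 8 = -4: j = 1.
C(8,1) = 8; 3^1 = 3; (-1)^7 = -1.
Coefficient = 8 · 3 · (-1) = -24.

-24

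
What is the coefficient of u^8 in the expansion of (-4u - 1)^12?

The general term is C(12,j)·(-4u)^j·(-1)^(12-j); the u^8 term has j = 8.
C(12,8) = 495.
Coefficient = C(12,8) · (-4)^8 = 495 · 65536 = 32440320.

32440320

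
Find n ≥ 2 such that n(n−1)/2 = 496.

n(n−1)/2 = 496 ⇒ n(n−1) = 992. Since 32·31 = 992, n = 32.

32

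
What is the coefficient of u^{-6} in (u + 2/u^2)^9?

4032

General term: C(9,j)·(u)^j·(2/u^2)^(9-j), with u-exponent 1j − 2(9−j) = 3j − 18.
Set 3j − 18 = -6: j = 4.
C(9,4) = 126; 1^4 = 1; 2^5 = 32.
Coefficient = 126 · 1 · 32 = 4032.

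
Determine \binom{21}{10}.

352716

C(21,10) = (21·20·19·18·17·16·15·14·13·12) / 10! = 1279935820800 / 3628800 = 352716.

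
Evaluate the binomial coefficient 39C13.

8122425444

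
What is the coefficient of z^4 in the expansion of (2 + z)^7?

The general term is C(7,j)·(2)^j·(z)^(7-j); the z^4 term has j = 3.
C(7,3) = 35.
Coefficient = C(7,3) · 2^3 = 35 · 8 = 280.

280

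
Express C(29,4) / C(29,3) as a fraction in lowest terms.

13/2

C(n,k+1)/C(n,k) = (n−k)/(k+1) = (29−3)/(3+1) = 26/4 = 13/2.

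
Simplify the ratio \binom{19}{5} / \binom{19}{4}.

3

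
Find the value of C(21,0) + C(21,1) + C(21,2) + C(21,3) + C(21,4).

1 + 21 + 210 + 1330 + 5985 = 7547.

7547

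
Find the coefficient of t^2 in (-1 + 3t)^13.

-702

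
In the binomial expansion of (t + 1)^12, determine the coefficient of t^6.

924

The general term is C(12,j)·(t)^j·(1)^(12-j); the t^6 term has j = 6.
C(12,6) = 924.
Coefficient = C(12,6) = 924.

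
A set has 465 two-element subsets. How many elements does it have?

31

n(n−1)/2 = 465 ⇒ n(n−1) = 930. Since 31·30 = 930, n = 31.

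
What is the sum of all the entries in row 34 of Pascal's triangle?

Setting x = 1 in (1+x)^34 gives Σ C(34,r) = 2^34 = 17179869184.

17179869184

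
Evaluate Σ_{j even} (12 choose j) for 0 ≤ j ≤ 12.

2048

Even-j terms of row 12 sum to 2^11 = 2048.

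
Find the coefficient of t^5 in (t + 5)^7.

The general term is C(7,j)·(t)^j·(5)^(7-j); the t^5 term has j = 5.
C(7,5) = 21.
Coefficient = C(7,5) · 5^2 = 21 · 25 = 525.

525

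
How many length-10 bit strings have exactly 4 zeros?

Choose the 4 positions: C(10,4) = 210.

210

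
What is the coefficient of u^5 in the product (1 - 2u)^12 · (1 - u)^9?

Coefficient of u^5 = Σ_{j} C(12,j)·(-2)^j·C(9,5-j)·(-1)^(5-j) for j from 0 to 5.
= (-126) + (-3024) + (-22176) + (-63360) + (-71280) + (-25344) = -185310.

-185310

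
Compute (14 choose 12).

91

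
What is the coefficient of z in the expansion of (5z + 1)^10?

50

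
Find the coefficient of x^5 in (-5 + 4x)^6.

-30720

The general term is C(6,j)·(-5)^j·(4x)^(6-j); the x^5 term has j = 1.
C(6,1) = 6.
Coefficient = C(6,1) · (-5)^1 · 4^5 = 6 · (-5) · 1024 = -30720.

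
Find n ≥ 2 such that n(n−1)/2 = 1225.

n(n−1)/2 = 1225 ⇒ n(n−1) = 2450. Since 50·49 = 2450, n = 50.

50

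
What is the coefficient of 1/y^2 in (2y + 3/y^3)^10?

414720

General term: C(10,j)·(2y)^j·(3/y^3)^(10-j), with y-exponent 1j − 3(10−j) = 4j − 30.
Set 4j − 30 = -2: j = 7.
C(10,7) = 120; 2^7 = 128; 3^3 = 27.
Coefficient = 120 · 128 · 27 = 414720.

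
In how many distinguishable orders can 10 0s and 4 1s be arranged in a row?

1001

Choose positions for the 0s: C(14,10) = 1001.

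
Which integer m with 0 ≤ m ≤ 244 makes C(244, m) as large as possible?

C(244,m) is maximized at m = 244/2 = 122.

122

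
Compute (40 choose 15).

C(40,15) = (40·39·38·37·36·35·34·33·32·31·30·29·28·27·26) / 15! = 52601652673686724608000 / 1307674368000 = 40225345056.

40225345056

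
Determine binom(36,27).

94143280

C(36,27) = C(36,9) by symmetry.
C(36,9) = (36·35·34·33·32·31·30·29·28) / 9! = 34162713446400 / 362880 = 94143280.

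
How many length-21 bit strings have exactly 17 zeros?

5985

Choose the 17 positions: C(21,17) = 5985.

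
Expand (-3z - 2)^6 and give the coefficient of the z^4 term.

The general term is C(6,j)·(-3z)^j·(-2)^(6-j); the z^4 term has j = 4.
C(6,4) = 15.
Coefficient = C(6,4) · (-3)^4 · (-2)^2 = 15 · 81 · 4 = 4860.

4860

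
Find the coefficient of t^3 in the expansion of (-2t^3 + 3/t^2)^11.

-10777536

General term: C(11,j)·(-2t^3)^j·(3/t^2)^(11-j), with t-exponent 3j − 2(11−j) = 5j − 22.
Set 5j − 22 = 3: j = 5.
C(11,5) = 462; (-2)^5 = -32; 3^6 = 729.
Coefficient = 462 · (-32) · 729 = -10777536.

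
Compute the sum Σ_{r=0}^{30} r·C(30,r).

Since r·C(30,r) = 30·C(29,r−1), the sum is 30·2^29 = 30·536870912 = 16106127360.

16106127360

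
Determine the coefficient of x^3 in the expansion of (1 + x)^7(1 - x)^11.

24

Coefficient of x^3 = Σ_{j} C(7,j)·1^j·C(11,3-j)·(-1)^(3-j) for j from 0 to 3.
= (-165) + 385 + (-231) + 35 = 24.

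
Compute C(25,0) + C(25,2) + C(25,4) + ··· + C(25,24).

16777216

Even-i terms of row 25 sum to 2^24 = 16777216.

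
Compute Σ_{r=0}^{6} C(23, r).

145499

1 + 23 + 253 + 1771 + 8855 + 33649 + 100947 = 145499.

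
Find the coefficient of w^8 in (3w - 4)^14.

The general term is C(14,j)·(3w)^j·(-4)^(14-j); the w^8 term has j = 8.
C(14,8) = 3003.
Coefficient = C(14,8) · 3^8 · (-4)^6 = 3003 · 6561 · 4096 = 80702189568.

80702189568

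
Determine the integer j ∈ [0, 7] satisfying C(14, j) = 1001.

4

C(14,j) increases on 0 ≤ j ≤ 7. C(14,3) = 364 and C(14,4) = 1001, so j = 4.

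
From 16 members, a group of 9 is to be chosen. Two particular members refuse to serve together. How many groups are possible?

8008

All 9-subsets: C(16,9) = 11440. Those containing both fixed elements: C(14,7) = 3432.
11440 − 3432 = 8008.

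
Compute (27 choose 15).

C(27,15) = C(27,12) by symmetry.
C(27,12) = (27·26·25·24·23·22·21·20·19·18·17·16) / 12! = 8326896754176000 / 479001600 = 17383860.

17383860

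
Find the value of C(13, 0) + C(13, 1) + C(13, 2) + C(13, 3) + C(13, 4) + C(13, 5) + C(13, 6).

1 + 13 + 78 + 286 + 715 + 1287 + 1716 = 4096.

4096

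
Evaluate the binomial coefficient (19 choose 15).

3876

C(19,15) = C(19,4) by symmetry.
C(19,4) = (19·18·17·16) / 4! = 93024 / 24 = 3876.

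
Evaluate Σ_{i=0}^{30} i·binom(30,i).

Since i·C(30,i) = 30·C(29,i−1), the sum is 30·2^29 = 30·536870912 = 16106127360.

16106127360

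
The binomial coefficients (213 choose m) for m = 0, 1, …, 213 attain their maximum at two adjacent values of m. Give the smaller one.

For odd n = 213, C(213,m) peaks at m = (n−1)/2 and (n+1)/2; the smaller is 106.

106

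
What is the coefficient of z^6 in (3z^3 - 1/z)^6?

General term: C(6,j)·(3z^3)^j·(-1/z)^(6-j), with z-exponent 3j − 1(6−j) = 4j − 6.
Set 4j − 6 = 6: j = 3.
C(6,3) = 20; 3^3 = 27; (-1)^3 = -1.
Coefficient = 20 · 27 · (-1) = -540.

-540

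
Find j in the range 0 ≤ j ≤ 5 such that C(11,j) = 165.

C(11,j) increases on 0 ≤ j ≤ 5. C(11,2) = 55 and C(11,3) = 165, so j = 3.

3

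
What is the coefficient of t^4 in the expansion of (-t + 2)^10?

13440

The general term is C(10,j)·(-t)^j·(2)^(10-j); the t^4 term has j = 4.
C(10,4) = 210.
Coefficient = C(10,4) · 2^6 = 210 · 64 = 13440.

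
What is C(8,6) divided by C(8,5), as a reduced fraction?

1/2

C(n,k+1)/C(n,k) = (n−k)/(k+1) = (8−5)/(5+1) = 3/6 = 1/2.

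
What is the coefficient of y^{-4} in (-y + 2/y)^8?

1792

General term: C(8,j)·(-y)^j·(2/y)^(8-j), with y-exponent 1j − 1(8−j) = 2j − 8.
Set 2j − 8 = -4: j = 2.
C(8,2) = 28; (-1)^2 = 1; 2^6 = 64.
Coefficient = 28 · 1 · 64 = 1792.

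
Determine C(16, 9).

11440

C(16,9) = C(16,7) by symmetry.
C(16,7) = (16·15·14·13·12·11·10) / 7! = 57657600 / 5040 = 11440.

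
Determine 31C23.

C(31,23) = C(31,8) by symmetry.
C(31,8) = (31·30·29·28·27·26·25·24) / 8! = 318073392000 / 40320 = 7888725.

7888725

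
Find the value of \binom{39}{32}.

15380937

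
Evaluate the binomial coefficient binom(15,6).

C(15,6) = (15·14·13·12·11·10) / 6! = 3603600 / 720 = 5005.

5005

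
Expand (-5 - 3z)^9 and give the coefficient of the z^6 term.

-7654500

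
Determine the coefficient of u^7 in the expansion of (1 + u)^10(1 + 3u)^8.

1900560

Coefficient of u^7 = Σ_{j} C(10,j)·1^j·C(8,7-j)·3^(7-j) for j from 0 to 7.
= 17496 + 204120 + 612360 + 680400 + 317520 + 63504 + 5040 + 120 = 1900560.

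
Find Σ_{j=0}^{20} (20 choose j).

The entries of row 20 sum to 2^20 = 1048576.

1048576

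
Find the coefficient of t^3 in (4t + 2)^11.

The general term is C(11,j)·(4t)^j·(2)^(11-j); the t^3 term has j = 3.
C(11,3) = 165.
Coefficient = C(11,3) · 4^3 · 2^8 = 165 · 64 · 256 = 2703360.

2703360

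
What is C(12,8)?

495

C(12,8) = C(12,4) by symmetry.
C(12,4) = (12·11·10·9) / 4! = 11880 / 24 = 495.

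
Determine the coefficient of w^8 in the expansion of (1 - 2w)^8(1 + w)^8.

-1791

Coefficient of w^8 = Σ_{j} C(8,j)·(-2)^j·C(8,8-j)·1^(8-j) for j from 0 to 8.
= 1 + (-128) + 3136 + (-25088) + 78400 + (-100352) + 50176 + (-8192) + 256 = -1791.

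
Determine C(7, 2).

21

C(7,2) = (7·6) / 2! = 42 / 2 = 21.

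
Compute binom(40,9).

C(40,9) = (40·39·38·37·36·35·34·33·32) / 9! = 99225500774400 / 362880 = 273438880.

273438880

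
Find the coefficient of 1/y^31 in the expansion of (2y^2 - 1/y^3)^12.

General term: C(12,j)·(2y^2)^j·(-1/y^3)^(12-j), with y-exponent 2j − 3(12−j) = 5j − 36.
Set 5j − 36 = -31: j = 1.
C(12,1) = 12; 2^1 = 2; (-1)^11 = -1.
Coefficient = 12 · 2 · (-1) = -24.

-24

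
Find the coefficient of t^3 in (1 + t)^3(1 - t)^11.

-32

Coefficient of t^3 = Σ_{j} C(3,j)·1^j·C(11,3-j)·(-1)^(3-j) for j from 0 to 3.
= (-165) + 165 + (-33) + 1 = -32.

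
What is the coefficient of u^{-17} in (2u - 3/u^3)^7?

General term: C(7,j)·(2u)^j·(-3/u^3)^(7-j), with u-exponent 1j − 3(7−j) = 4j − 21.
Set 4j − 21 = -17: j = 1.
C(7,1) = 7; 2^1 = 2; (-3)^6 = 729.
Coefficient = 7 · 2 · 729 = 10206.

10206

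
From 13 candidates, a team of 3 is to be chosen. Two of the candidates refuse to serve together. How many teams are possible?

All 3-subsets: C(13,3) = 286. Those containing both fixed elements: C(11,1) = 11.
286 − 11 = 275.

275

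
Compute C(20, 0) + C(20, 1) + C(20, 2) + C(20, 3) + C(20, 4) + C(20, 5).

1 + 20 + 190 + 1140 + 4845 + 15504 = 21700.

21700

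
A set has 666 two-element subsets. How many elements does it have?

n(n−1)/2 = 666 ⇒ n(n−1) = 1332. Since 37·36 = 1332, n = 37.

37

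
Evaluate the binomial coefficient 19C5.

C(19,5) = (19·18·17·16·15) / 5! = 1395360 / 120 = 11628.

11628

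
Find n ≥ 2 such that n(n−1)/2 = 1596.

57

n(n−1)/2 = 1596 ⇒ n(n−1) = 3192. Since 57·56 = 3192, n = 57.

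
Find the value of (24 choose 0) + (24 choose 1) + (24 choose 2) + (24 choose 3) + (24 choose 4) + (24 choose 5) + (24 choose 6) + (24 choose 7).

1 + 24 + 276 + 2024 + 10626 + 42504 + 134596 + 346104 = 536155.

536155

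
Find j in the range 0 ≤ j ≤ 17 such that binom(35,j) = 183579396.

C(35,j) increases on 0 ≤ j ≤ 17. C(35,9) = 70607460 and C(35,10) = 183579396, so j = 10.

10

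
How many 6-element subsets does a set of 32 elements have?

C(32,6) = (32·31·30·29·28·27) / 6! = 652458240 / 720 = 906192.

906192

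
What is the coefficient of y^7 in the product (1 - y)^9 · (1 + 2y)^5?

276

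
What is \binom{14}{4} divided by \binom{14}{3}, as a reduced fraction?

11/4

C(n,k+1)/C(n,k) = (n−k)/(k+1) = (14−3)/(3+1) = 11/4.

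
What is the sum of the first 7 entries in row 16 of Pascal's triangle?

14893

1 + 16 + 120 + 560 + 1820 + 4368 + 8008 = 14893.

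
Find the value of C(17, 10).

19448

C(17,10) = C(17,7) by symmetry.
C(17,7) = (17·16·15·14·13·12·11) / 7! = 98017920 / 5040 = 19448.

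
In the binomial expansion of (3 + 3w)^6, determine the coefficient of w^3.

The general term is C(6,j)·(3)^j·(3w)^(6-j); the w^3 term has j = 3.
C(6,3) = 20.
Coefficient = C(6,3) · 3^3 · 3^3 = 20 · 27 · 27 = 14580.

14580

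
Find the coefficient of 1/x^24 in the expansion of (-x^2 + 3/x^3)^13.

-16888014

General term: C(13,j)·(-x^2)^j·(3/x^3)^(13-j), with x-exponent 2j − 3(13−j) = 5j − 39.
Set 5j − 39 = -24: j = 3.
C(13,3) = 286; (-1)^3 = -1; 3^10 = 59049.
Coefficient = 286 · (-1) · 59049 = -16888014.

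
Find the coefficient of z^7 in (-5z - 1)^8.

625000

The general term is C(8,j)·(-5z)^j·(-1)^(8-j); the z^7 term has j = 7.
C(8,7) = 8.
Coefficient = C(8,7) · (-5)^7 · (-1)^1 = 8 · (-78125) · (-1) = 625000.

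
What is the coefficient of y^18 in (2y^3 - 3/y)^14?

General term: C(14,j)·(2y^3)^j·(-3/y)^(14-j), with y-exponent 3j − 1(14−j) = 4j − 14.
Set 4j − 14 = 18: j = 8.
C(14,8) = 3003; 2^8 = 256; (-3)^6 = 729.
Coefficient = 3003 · 256 · 729 = 560431872.

560431872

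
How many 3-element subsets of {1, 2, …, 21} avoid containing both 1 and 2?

All 3-subsets: C(21,3) = 1330. Those containing both fixed elements: C(19,1) = 19.
1330 − 19 = 1311.

1311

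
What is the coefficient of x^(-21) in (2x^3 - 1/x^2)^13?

26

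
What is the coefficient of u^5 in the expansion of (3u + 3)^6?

The general term is C(6,j)·(3u)^j·(3)^(6-j); the u^5 term has j = 5.
C(6,5) = 6.
Coefficient = C(6,5) · 3^5 · 3^1 = 6 · 243 · 3 = 4374.

4374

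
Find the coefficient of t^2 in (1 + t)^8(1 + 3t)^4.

Coefficient of t^2 = Σ_{j} C(8,j)·1^j·C(4,2-j)·3^(2-j) for j from 0 to 2.
= 54 + 96 + 28 = 178.

178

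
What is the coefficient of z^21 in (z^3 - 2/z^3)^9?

-18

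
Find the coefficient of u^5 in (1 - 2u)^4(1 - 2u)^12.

(1 - 2u)^4(1 - 2u)^12 = (1 - 2u)^16, so the coefficient of u^5 is C(16,5)·(-2)^5 = 4368·-32 = -139776.

-139776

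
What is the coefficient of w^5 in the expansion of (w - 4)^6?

The general term is C(6,j)·(w)^j·(-4)^(6-j); the w^5 term has j = 5.
C(6,5) = 6.
Coefficient = C(6,5) · (-4)^1 = 6 · (-4) = -24.

-24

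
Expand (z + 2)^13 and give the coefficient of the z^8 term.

The general term is C(13,j)·(z)^j·(2)^(13-j); the z^8 term has j = 8.
C(13,8) = 1287.
Coefficient = C(13,8) · 2^5 = 1287 · 32 = 41184.

41184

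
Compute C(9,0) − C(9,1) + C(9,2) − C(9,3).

-56

The partial alternating sum Σ_{k=0}^{3} (−1)^k C(9,k) = (−1)^3 C(8,3) = -56.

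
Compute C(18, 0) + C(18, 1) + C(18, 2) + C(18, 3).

1 + 18 + 153 + 816 = 988.

988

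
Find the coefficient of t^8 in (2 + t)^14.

192192

The general term is C(14,j)·(2)^j·(t)^(14-j); the t^8 term has j = 6.
C(14,6) = 3003.
Coefficient = C(14,6) · 2^6 = 3003 · 64 = 192192.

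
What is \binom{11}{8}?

C(11,8) = C(11,3) by symmetry.
C(11,3) = (11·10·9) / 3! = 990 / 6 = 165.

165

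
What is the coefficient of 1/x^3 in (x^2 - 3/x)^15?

-241805655

General term: C(15,j)·(x^2)^j·(-3/x)^(15-j), with x-exponent 2j − 1(15−j) = 3j − 15.
Set 3j − 15 = -3: j = 4.
C(15,4) = 1365; 1^4 = 1; (-3)^11 = -177147.
Coefficient = 1365 · 1 · (-177147) = -241805655.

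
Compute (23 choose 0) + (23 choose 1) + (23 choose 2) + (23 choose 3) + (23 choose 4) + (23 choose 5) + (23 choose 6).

145499

1 + 23 + 253 + 1771 + 8855 + 33649 + 100947 = 145499.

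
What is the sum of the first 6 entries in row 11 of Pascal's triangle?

1 + 11 + 55 + 165 + 330 + 462 = 1024.

1024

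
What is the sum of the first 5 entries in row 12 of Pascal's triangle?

794

1 + 12 + 66 + 220 + 495 = 794.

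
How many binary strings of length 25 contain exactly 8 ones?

1081575

Choose the 8 positions: C(25,8) = 1081575.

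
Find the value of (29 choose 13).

67863915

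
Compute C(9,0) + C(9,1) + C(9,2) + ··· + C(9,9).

512

The entries of row 9 sum to 2^9 = 512.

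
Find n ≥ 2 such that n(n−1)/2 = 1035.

46

n(n−1)/2 = 1035 ⇒ n(n−1) = 2070. Since 46·45 = 2070, n = 46.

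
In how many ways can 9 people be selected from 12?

This is C(12,9) = 220.

220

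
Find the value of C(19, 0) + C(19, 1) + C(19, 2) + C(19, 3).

1160

1 + 19 + 171 + 969 = 1160.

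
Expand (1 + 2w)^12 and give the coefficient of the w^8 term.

126720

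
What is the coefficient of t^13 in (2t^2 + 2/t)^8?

2048

General term: C(8,j)·(2t^2)^j·(2/t)^(8-j), with t-exponent 2j − 1(8−j) = 3j − 8.
Set 3j − 8 = 13: j = 7.
C(8,7) = 8; 2^7 = 128; 2^1 = 2.
Coefficient = 8 · 128 · 2 = 2048.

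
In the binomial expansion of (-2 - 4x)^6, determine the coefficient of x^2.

3840

The general term is C(6,j)·(-2)^j·(-4x)^(6-j); the x^2 term has j = 4.
C(6,4) = 15.
Coefficient = C(6,4) · (-2)^4 · (-4)^2 = 15 · 16 · 16 = 3840.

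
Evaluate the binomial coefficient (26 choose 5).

65780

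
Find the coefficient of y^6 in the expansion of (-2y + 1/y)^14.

1025024

General term: C(14,j)·(-2y)^j·(1/y)^(14-j), with y-exponent 1j − 1(14−j) = 2j − 14.
Set 2j − 14 = 6: j = 10.
C(14,10) = 1001; (-2)^10 = 1024; 1^4 = 1.
Coefficient = 1001 · 1024 · 1 = 1025024.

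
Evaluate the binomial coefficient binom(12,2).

66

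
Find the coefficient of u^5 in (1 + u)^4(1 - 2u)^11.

Coefficient of u^5 = Σ_{j} C(4,j)·1^j·C(11,5-j)·(-2)^(5-j) for j from 0 to 4.
= (-14784) + 21120 + (-7920) + 880 + (-22) = -726.

-726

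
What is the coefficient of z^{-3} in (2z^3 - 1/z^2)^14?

General term: C(14,j)·(2z^3)^j·(-1/z^2)^(14-j), with z-exponent 3j − 2(14−j) = 5j − 28.
Set 5j − 28 = -3: j = 5.
C(14,5) = 2002; 2^5 = 32; (-1)^9 = -1.
Coefficient = 2002 · 32 · (-1) = -64064.

-64064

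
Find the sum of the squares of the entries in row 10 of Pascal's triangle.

184756

By Vandermonde's identity, Σ C(10,j)² = C(20,10) = 184756.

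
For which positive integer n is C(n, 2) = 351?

27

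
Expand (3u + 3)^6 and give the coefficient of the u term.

4374

The general term is C(6,j)·(3u)^j·(3)^(6-j); the u^1 term has j = 1.
C(6,1) = 6.
Coefficient = C(6,1) · 3^1 · 3^5 = 6 · 3 · 243 = 4374.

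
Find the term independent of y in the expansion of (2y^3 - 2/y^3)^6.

-1280

General term: C(6,j)·(2y^3)^j·(-2/y^3)^(6-j), with y-exponent 3j − 3(6−j) = 6j − 18.
Set 6j − 18 = 0: j = 3.
C(6,3) = 20; 2^3 = 8; (-2)^3 = -8.
Coefficient = 20 · 8 · (-8) = -1280.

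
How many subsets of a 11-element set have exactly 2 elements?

Choose the 2 positions: C(11,2) = 55.

55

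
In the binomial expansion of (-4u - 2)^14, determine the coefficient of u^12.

The general term is C(14,j)·(-4u)^j·(-2)^(14-j); the u^12 term has j = 12.
C(14,12) = 91.
Coefficient = C(14,12) · (-4)^12 · (-2)^2 = 91 · 16777216 · 4 = 6106906624.

6106906624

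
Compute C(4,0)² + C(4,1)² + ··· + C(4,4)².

By Vandermonde's identity, Σ C(4,r)² = C(8,4) = 70.

70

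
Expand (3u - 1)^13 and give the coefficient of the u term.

The general term is C(13,j)·(3u)^j·(-1)^(13-j); the u^1 term has j = 1.
C(13,1) = 13.
Coefficient = C(13,1) · 3^1 = 13 · 3 = 39.

39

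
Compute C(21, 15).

54264

C(21,15) = C(21,6) by symmetry.
C(21,6) = (21·20·19·18·17·16) / 6! = 39070080 / 720 = 54264.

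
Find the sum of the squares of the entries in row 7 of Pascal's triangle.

3432

Σ C(7,j)² is the coefficient of x^7 in (1+x)^7(1+x)^7 = (1+x)^14, i.e. C(14,7) = 3432.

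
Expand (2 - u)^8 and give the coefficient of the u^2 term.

1792

The general term is C(8,j)·(2)^j·(-u)^(8-j); the u^2 term has j = 6.
C(8,6) = 28.
Coefficient = C(8,6) · 2^6 = 28 · 64 = 1792.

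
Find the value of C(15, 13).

105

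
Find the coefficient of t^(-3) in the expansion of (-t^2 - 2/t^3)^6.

160

General term: C(6,j)·(-t^2)^j·(-2/t^3)^(6-j), with t-exponent 2j − 3(6−j) = 5j − 18.
Set 5j − 18 = -3: j = 3.
C(6,3) = 20; (-1)^3 = -1; (-2)^3 = -8.
Coefficient = 20 · (-1) · (-8) = 160.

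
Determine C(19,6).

C(19,6) = (19·18·17·16·15·14) / 6! = 19535040 / 720 = 27132.

27132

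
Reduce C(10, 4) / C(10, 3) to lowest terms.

7/4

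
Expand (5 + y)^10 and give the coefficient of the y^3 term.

9375000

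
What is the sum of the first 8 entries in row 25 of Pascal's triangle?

1 + 25 + 300 + 2300 + 12650 + 53130 + 177100 + 480700 = 726206.

726206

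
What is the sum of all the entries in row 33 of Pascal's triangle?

Setting x = 1 in (1+x)^33 gives Σ C(33,i) = 2^33 = 8589934592.

8589934592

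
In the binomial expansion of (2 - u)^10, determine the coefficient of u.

-5120

The general term is C(10,j)·(2)^j·(-u)^(10-j); the u^1 term has j = 9.
C(10,9) = 10.
Coefficient = C(10,9) · 2^9 · (-1)^1 = 10 · 512 · (-1) = -5120.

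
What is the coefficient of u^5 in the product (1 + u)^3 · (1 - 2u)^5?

8

Coefficient of u^5 = Σ_{j} C(3,j)·1^j·C(5,5-j)·(-2)^(5-j) for j from 0 to 3.
= (-32) + 240 + (-240) + 40 = 8.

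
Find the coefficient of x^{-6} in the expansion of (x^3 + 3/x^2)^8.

20412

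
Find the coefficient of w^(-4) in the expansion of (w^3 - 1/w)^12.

66

General term: C(12,j)·(w^3)^j·(-1/w)^(12-j), with w-exponent 3j − 1(12−j) = 4j − 12.
Set 4j − 12 = -4: j = 2.
C(12,2) = 66; 1^2 = 1; (-1)^10 = 1.
Coefficient = 66 · 1 · 1 = 66.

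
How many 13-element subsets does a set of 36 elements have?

2310789600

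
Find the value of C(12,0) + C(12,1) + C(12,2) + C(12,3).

1 + 12 + 66 + 220 = 299.

299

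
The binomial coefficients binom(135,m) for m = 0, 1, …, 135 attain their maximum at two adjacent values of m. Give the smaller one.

67

For odd n = 135, C(135,m) peaks at m = (n−1)/2 and (n+1)/2; the smaller is 67.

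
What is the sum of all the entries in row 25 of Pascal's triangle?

33554432

Setting x = 1 in (1+x)^25 gives Σ C(25,k) = 2^25 = 33554432.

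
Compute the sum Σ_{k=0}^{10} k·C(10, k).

Differentiating (1+x)^10 and setting x=1: Σ k·C(10,k) = 10·2^9 = 5120.

5120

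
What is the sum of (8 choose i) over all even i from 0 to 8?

Half of (1+1)^8 + (1−1)^8 gives the even-index sum: 2^7 = 128.

128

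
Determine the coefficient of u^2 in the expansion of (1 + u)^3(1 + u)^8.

55

(1 + u)^3(1 + u)^8 = (1 + u)^11, so the coefficient of u^2 is C(11,2)·1^2 = 55·1 = 55.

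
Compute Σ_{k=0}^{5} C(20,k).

21700

1 + 20 + 190 + 1140 + 4845 + 15504 = 21700.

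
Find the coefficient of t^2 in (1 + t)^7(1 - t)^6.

-6

Coefficient of t^2 = Σ_{j} C(7,j)·1^j·C(6,2-j)·(-1)^(2-j) for j from 0 to 2.
= 15 + (-42) + 21 = -6.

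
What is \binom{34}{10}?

131128140

C(34,10) = (34·33·32·31·30·29·28·27·26·25) / 10! = 475837794432000 / 3628800 = 131128140.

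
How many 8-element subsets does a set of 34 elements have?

C(34,8) = (34·33·32·31·30·29·28·27) / 8! = 732058145280 / 40320 = 18156204.

18156204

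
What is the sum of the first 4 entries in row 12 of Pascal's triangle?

299

1 + 12 + 66 + 220 = 299.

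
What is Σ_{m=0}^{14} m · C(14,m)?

Since m·C(14,m) = 14·C(13,m−1), the sum is 14·2^13 = 14·8192 = 114688.

114688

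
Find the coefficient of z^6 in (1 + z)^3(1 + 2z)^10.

48672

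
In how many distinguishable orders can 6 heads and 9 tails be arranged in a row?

Choose positions for the heads: C(15,6) = 5005.

5005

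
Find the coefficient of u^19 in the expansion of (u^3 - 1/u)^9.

36

General term: C(9,j)·(u^3)^j·(-1/u)^(9-j), with u-exponent 3j − 1(9−j) = 4j − 9.
Set 4j − 9 = 19: j = 7.
C(9,7) = 36; 1^7 = 1; (-1)^2 = 1.
Coefficient = 36 · 1 · 1 = 36.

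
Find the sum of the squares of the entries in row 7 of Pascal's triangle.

By Vandermonde's identity, Σ C(7,r)² = C(14,7) = 3432.

3432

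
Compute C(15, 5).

C(15,5) = (15·14·13·12·11) / 5! = 360360 / 120 = 3003.

3003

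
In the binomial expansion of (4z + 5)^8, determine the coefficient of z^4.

11200000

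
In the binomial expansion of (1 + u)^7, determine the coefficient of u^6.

7

The general term is C(7,j)·(1)^j·(u)^(7-j); the u^6 term has j = 1.
C(7,1) = 7.
Coefficient = C(7,1) = 7.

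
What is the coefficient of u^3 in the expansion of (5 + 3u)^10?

The general term is C(10,j)·(5)^j·(3u)^(10-j); the u^3 term has j = 7.
C(10,7) = 120.
Coefficient = C(10,7) · 5^7 · 3^3 = 120 · 78125 · 27 = 253125000.

253125000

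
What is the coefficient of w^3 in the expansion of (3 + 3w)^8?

367416

The general term is C(8,j)·(3)^j·(3w)^(8-j); the w^3 term has j = 5.
C(8,5) = 56.
Coefficient = C(8,5) · 3^5 · 3^3 = 56 · 243 · 27 = 367416.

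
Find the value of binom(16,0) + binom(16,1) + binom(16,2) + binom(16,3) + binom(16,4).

1 + 16 + 120 + 560 + 1820 = 2517.

2517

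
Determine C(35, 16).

4059928950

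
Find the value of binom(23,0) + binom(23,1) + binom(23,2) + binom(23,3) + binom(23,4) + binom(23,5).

1 + 23 + 253 + 1771 + 8855 + 33649 = 44552.

44552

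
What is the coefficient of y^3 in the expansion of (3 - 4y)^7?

The general term is C(7,j)·(3)^j·(-4y)^(7-j); the y^3 term has j = 4.
C(7,4) = 35.
Coefficient = C(7,4) · 3^4 · (-4)^3 = 35 · 81 · (-64) = -181440.

-181440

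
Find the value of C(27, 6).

C(27,6) = (27·26·25·24·23·22) / 6! = 213127200 / 720 = 296010.

296010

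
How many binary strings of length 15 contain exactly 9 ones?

5005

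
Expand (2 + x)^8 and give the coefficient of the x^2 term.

The general term is C(8,j)·(2)^j·(x)^(8-j); the x^2 term has j = 6.
C(8,6) = 28.
Coefficient = C(8,6) · 2^6 = 28 · 64 = 1792.

1792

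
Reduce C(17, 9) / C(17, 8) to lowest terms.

1

C(n,k+1)/C(n,k) = (n−k)/(k+1) = (17−8)/(8+1) = 9/9 = 1.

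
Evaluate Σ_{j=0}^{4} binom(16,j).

1 + 16 + 120 + 560 + 1820 = 2517.

2517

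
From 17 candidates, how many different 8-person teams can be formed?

24310

This is C(17,8) = 24310.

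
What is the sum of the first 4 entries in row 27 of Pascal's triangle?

1 + 27 + 351 + 2925 = 3304.

3304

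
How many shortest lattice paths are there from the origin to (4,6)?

Each path is a sequence of 10 steps with 4 rights: C(10,4) = 210.

210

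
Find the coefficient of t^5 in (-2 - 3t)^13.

The general term is C(13,j)·(-2)^j·(-3t)^(13-j); the t^5 term has j = 8.
C(13,8) = 1287.
Coefficient = C(13,8) · (-2)^8 · (-3)^5 = 1287 · 256 · (-243) = -80061696.

-80061696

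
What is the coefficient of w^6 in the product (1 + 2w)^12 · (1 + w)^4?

215336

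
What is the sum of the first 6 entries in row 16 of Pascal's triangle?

6885

1 + 16 + 120 + 560 + 1820 + 4368 = 6885.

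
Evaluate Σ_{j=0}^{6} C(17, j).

1 + 17 + 136 + 680 + 2380 + 6188 + 12376 = 21778.

21778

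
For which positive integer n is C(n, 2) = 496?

n(n−1)/2 = 496 ⇒ n(n−1) = 992. Since 32·31 = 992, n = 32.

32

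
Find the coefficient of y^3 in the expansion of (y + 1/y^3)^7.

General term: C(7,j)·(y)^j·(1/y^3)^(7-j), with y-exponent 1j − 3(7−j) = 4j − 21.
Set 4j − 21 = 3: j = 6.
C(7,6) = 7; 1^6 = 1; 1^1 = 1.
Coefficient = 7 · 1 · 1 = 7.

7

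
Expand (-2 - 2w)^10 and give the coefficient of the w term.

10240

The general term is C(10,j)·(-2)^j·(-2w)^(10-j); the w^1 term has j = 9.
C(10,9) = 10.
Coefficient = C(10,9) · (-2)^9 · (-2)^1 = 10 · (-512) · (-2) = 10240.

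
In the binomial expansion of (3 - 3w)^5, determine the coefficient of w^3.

-2430

The general term is C(5,j)·(3)^j·(-3w)^(5-j); the w^3 term has j = 2.
C(5,2) = 10.
Coefficient = C(5,2) · 3^2 · (-3)^3 = 10 · 9 · (-27) = -2430.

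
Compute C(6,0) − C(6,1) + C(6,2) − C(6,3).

-10

The partial alternating sum Σ_{k=0}^{3} (−1)^k C(6,k) = (−1)^3 C(5,3) = -10.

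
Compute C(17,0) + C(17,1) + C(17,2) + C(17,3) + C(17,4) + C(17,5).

9402

1 + 17 + 136 + 680 + 2380 + 6188 = 9402.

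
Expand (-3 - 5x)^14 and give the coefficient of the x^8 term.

The general term is C(14,j)·(-3)^j·(-5x)^(14-j); the x^8 term has j = 6.
C(14,6) = 3003.
Coefficient = C(14,6) · (-3)^6 · (-5)^8 = 3003 · 729 · 390625 = 855151171875.

855151171875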